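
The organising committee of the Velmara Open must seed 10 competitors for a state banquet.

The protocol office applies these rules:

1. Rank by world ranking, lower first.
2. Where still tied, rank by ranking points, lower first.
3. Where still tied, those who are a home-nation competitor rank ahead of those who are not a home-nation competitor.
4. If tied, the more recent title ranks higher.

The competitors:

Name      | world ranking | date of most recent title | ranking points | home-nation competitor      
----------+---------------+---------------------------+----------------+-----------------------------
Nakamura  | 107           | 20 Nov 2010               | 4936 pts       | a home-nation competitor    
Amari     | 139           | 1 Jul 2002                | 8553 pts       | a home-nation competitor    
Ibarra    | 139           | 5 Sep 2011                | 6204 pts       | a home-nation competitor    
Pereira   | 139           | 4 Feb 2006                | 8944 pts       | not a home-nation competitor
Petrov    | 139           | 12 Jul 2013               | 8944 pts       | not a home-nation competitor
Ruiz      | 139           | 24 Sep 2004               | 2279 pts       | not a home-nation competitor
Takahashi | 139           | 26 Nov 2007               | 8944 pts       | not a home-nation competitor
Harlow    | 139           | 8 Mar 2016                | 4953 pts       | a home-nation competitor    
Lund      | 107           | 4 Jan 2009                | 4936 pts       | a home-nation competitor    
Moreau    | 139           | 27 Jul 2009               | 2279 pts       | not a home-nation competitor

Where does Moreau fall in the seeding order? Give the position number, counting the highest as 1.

By world ranking (lower first): Nakamura and Lund (both 107); then Moreau, Ruiz, Harlow, Ibarra, Amari, Petrov, Takahashi and Pereira (each 139).
Nakamura and Lund both have ranking points 4936 pts, so the next rule applies.
Nakamura and Lund are each a home-nation competitor, so the next rule applies.
Among Nakamura and Lund, by date of most recent title (later first): Nakamura (20 Nov 2010) before Lund (4 Jan 2009).
Among Moreau, Ruiz, Harlow, Ibarra, Amari, Petrov, Takahashi and Pereira, by ranking points (lower first): Moreau and Ruiz (2279 pts) before Harlow (4953 pts) before Ibarra (6204 pts) before Amari (8553 pts) before Petrov, Takahashi and Pereira (8944 pts).
Moreau and Ruiz are each not a home-nation competitor, so the next rule applies.
Among Moreau and Ruiz, by date of most recent title (later first): Moreau (27 Jul 2009) before Ruiz (24 Sep 2004).
Petrov, Takahashi and Pereira are each not a home-nation competitor, so the next rule applies.
Among Petrov, Takahashi and Pereira, by date of most recent title (later first): Petrov (12 Jul 2013) before Takahashi (26 Nov 2007) before Pereira (4 Feb 2006).
Order: Nakamura, Lund, Moreau, Ruiz, Harlow, Ibarra, Amari, Petrov, Takahashi, Pereira. So position 3.

3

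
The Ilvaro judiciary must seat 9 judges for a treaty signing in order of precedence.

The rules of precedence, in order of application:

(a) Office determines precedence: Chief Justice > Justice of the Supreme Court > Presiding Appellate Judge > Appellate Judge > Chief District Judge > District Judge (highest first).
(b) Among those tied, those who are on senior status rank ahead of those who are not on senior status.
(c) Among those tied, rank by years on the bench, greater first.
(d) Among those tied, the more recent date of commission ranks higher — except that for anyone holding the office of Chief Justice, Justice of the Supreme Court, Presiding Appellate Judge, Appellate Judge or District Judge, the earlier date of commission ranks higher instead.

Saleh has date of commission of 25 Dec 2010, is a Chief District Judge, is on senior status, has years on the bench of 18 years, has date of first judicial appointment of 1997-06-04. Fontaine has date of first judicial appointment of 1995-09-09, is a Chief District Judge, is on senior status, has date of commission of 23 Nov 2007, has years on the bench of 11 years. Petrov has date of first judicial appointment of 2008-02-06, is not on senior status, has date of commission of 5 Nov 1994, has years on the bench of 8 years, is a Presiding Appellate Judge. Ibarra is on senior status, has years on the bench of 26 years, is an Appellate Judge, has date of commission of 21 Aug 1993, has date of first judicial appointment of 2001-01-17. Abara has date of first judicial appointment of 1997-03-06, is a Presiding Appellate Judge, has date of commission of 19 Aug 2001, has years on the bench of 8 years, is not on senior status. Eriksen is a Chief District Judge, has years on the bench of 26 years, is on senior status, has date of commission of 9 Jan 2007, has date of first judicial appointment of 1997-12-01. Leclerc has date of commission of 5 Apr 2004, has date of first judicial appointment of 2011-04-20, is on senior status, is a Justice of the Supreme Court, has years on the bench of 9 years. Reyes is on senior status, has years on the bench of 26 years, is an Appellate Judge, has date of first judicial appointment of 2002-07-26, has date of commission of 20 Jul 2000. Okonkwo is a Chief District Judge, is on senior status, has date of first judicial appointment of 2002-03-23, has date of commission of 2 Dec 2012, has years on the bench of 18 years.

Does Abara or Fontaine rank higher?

Abara

By office: Leclerc (Justice of the Supreme Court); then Petrov and Abara (Presiding Appellate Judge); then Ibarra and Reyes (Appellate Judge); then Eriksen, Okonkwo, Saleh and Fontaine (Chief District Judge).
Petrov and Abara are each not on senior status, so the next rule applies.
Petrov and Abara both have years on the bench 8 years, so the next rule applies.
Among Petrov and Abara, by date of commission (earlier first) (reversed rule for this group): Petrov (5 Nov 1994) before Abara (19 Aug 2001).
Ibarra and Reyes are each on senior status, so the next rule applies.
Ibarra and Reyes both have years on the bench 26 years, so the next rule applies.
Among Ibarra and Reyes, by date of commission (earlier first) (reversed rule for this group): Ibarra (21 Aug 1993) before Reyes (20 Jul 2000).
Eriksen, Okonkwo, Saleh and Fontaine are each on senior status, so the next rule applies.
Among Eriksen, Okonkwo, Saleh and Fontaine, by years on the bench (higher first): Eriksen (26 years) before Okonkwo and Saleh (18 years) before Fontaine (11 years).
Among Okonkwo and Saleh, by date of commission (later first): Okonkwo (2 Dec 2012) before Saleh (25 Dec 2010).
So Abara takes precedence.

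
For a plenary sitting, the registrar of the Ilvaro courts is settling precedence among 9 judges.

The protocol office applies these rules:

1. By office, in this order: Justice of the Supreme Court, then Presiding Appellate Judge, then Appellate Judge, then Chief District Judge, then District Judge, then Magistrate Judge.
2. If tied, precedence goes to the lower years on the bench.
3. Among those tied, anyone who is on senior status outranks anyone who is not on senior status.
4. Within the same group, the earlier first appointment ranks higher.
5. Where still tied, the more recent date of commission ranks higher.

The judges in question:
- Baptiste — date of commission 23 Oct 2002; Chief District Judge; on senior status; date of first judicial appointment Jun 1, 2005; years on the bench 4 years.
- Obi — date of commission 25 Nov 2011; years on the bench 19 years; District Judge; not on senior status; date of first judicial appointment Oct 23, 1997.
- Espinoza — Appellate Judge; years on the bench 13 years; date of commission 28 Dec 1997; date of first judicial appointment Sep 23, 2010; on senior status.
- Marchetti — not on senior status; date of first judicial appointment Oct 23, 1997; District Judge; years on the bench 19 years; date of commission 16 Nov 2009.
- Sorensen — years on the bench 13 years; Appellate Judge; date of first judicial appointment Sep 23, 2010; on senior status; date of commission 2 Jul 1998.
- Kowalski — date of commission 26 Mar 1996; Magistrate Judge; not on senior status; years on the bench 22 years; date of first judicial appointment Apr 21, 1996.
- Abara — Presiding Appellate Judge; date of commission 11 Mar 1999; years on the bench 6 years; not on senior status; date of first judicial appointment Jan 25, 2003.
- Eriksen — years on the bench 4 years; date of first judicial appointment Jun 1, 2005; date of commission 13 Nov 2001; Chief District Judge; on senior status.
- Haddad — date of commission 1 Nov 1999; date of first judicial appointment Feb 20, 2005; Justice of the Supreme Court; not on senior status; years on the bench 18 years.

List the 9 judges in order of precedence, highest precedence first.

Haddad, Abara, Sorensen, Espinoza, Baptiste, Eriksen, Obi, Marchetti, Kowalski

By office: Haddad (Justice of the Supreme Court); then Abara (Presiding Appellate Judge); then Sorensen and Espinoza (Appellate Judge); then Baptiste and Eriksen (Chief District Judge); then Obi and Marchetti (District Judge); then Kowalski (Magistrate Judge).
Sorensen and Espinoza both have years on the bench 13 years, so the next rule applies.
Sorensen and Espinoza are each on senior status, so the next rule applies.
Sorensen and Espinoza both have date of first judicial appointment Sep 23, 2010, so the next rule applies.
Among Sorensen and Espinoza, by date of commission (later first): Sorensen (2 Jul 1998) before Espinoza (28 Dec 1997).
Baptiste and Eriksen both have years on the bench 4 years, so the next rule applies.
Baptiste and Eriksen are each on senior status, so the next rule applies.
Baptiste and Eriksen both have date of first judicial appointment Jun 1, 2005, so the next rule applies.
Among Baptiste and Eriksen, by date of commission (later first): Baptiste (23 Oct 2002) before Eriksen (13 Nov 2001).
Obi and Marchetti both have years on the bench 19 years, so the next rule applies.
Obi and Marchetti are each not on senior status, so the next rule applies.
Obi and Marchetti both have date of first judicial appointment Oct 23, 1997, so the next rule applies.
Among Obi and Marchetti, by date of commission (later first): Obi (25 Nov 2011) before Marchetti (16 Nov 2009).
Full order: Haddad, Abara, Sorensen, Espinoza, Baptiste, Eriksen, Obi, Marchetti, Kowalski.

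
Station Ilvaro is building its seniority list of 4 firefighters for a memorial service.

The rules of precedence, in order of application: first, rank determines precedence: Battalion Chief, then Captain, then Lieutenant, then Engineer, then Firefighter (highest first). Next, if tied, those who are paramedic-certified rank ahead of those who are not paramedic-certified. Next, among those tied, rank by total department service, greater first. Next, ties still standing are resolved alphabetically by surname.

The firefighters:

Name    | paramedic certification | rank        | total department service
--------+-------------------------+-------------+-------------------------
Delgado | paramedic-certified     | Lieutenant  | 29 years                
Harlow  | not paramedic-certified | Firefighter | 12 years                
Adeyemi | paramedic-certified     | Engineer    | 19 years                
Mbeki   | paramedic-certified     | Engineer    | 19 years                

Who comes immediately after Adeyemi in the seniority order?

Mbeki

By rank: Delgado (Lieutenant); then Adeyemi and Mbeki (Engineer); then Harlow (Firefighter).
Adeyemi and Mbeki are each paramedic-certified, so the next rule applies.
Adeyemi and Mbeki both have total department service 19 years, so the next rule applies.
Among Adeyemi and Mbeki, alphabetically by surname: Adeyemi before Mbeki.
Order: Delgado, Adeyemi, Mbeki, Harlow.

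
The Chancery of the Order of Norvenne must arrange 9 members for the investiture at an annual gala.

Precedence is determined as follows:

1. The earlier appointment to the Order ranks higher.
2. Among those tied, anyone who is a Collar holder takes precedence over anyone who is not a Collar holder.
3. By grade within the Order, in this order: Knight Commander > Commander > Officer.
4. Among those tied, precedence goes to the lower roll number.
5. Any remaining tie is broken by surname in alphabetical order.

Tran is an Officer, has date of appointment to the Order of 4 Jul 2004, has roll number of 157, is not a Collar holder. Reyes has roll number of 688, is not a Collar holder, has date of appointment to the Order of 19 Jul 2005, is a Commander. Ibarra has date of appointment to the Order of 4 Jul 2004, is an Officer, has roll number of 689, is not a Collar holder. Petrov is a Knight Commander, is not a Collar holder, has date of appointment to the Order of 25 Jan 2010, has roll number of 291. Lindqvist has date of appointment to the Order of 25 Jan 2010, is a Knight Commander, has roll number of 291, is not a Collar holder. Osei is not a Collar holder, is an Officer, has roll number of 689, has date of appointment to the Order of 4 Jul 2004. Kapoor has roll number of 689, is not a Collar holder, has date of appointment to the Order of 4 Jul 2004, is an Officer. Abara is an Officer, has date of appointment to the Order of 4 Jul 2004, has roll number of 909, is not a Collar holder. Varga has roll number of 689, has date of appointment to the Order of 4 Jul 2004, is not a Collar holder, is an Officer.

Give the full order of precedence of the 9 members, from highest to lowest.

Tran, Ibarra, Kapoor, Osei, Varga, Abara, Reyes, Lindqvist, Petrov

By date of appointment to the Order (earlier first): Tran, Ibarra, Kapoor, Osei, Varga and Abara (each 4 Jul 2004); then Reyes (19 Jul 2005); then Lindqvist and Petrov (both 25 Jan 2010).
Tran, Ibarra, Kapoor, Osei, Varga and Abara are each not a Collar holder, so the next rule applies.
Tran, Ibarra, Kapoor, Osei, Varga and Abara are each Officer, so the next rule applies.
Among Tran, Ibarra, Kapoor, Osei, Varga and Abara, by roll number (lower first): Tran (157) before Ibarra, Kapoor, Osei and Varga (689) before Abara (909).
Among Ibarra, Kapoor, Osei and Varga, alphabetically by surname: Ibarra before Kapoor before Osei before Varga.
Lindqvist and Petrov are each not a Collar holder, so the next rule applies.
Lindqvist and Petrov are each Knight Commander, so the next rule applies.
Lindqvist and Petrov both have roll number 291, so the next rule applies.
Among Lindqvist and Petrov, alphabetically by surname: Lindqvist before Petrov.
Full order: Tran, Ibarra, Kapoor, Osei, Varga, Abara, Reyes, Lindqvist, Petrov.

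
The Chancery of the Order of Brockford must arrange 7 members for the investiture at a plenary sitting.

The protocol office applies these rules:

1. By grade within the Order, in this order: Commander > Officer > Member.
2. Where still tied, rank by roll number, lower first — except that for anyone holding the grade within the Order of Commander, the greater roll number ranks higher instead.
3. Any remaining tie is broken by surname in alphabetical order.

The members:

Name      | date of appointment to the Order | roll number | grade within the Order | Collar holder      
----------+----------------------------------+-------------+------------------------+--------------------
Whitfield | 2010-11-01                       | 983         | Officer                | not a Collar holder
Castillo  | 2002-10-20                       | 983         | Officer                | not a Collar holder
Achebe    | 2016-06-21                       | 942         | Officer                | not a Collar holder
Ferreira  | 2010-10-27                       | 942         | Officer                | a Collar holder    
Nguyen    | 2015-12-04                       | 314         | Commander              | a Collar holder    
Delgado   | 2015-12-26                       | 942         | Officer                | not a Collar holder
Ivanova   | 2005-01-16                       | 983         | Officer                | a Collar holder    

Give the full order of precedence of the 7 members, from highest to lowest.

By grade within the Order: Nguyen (Commander); then Achebe, Delgado, Ferreira, Castillo, Ivanova and Whitfield (Officer).
Among Achebe, Delgado, Ferreira, Castillo, Ivanova and Whitfield, by roll number (lower first): Achebe, Delgado and Ferreira (942) before Castillo, Ivanova and Whitfield (983).
Among Achebe, Delgado and Ferreira, alphabetically by surname: Achebe before Delgado before Ferreira.
Among Castillo, Ivanova and Whitfield, alphabetically by surname: Castillo before Ivanova before Whitfield.
Full order: Nguyen, Achebe, Delgado, Ferreira, Castillo, Ivanova, Whitfield.

Nguyen, Achebe, Delgado, Ferreira, Castillo, Ivanova, Whitfield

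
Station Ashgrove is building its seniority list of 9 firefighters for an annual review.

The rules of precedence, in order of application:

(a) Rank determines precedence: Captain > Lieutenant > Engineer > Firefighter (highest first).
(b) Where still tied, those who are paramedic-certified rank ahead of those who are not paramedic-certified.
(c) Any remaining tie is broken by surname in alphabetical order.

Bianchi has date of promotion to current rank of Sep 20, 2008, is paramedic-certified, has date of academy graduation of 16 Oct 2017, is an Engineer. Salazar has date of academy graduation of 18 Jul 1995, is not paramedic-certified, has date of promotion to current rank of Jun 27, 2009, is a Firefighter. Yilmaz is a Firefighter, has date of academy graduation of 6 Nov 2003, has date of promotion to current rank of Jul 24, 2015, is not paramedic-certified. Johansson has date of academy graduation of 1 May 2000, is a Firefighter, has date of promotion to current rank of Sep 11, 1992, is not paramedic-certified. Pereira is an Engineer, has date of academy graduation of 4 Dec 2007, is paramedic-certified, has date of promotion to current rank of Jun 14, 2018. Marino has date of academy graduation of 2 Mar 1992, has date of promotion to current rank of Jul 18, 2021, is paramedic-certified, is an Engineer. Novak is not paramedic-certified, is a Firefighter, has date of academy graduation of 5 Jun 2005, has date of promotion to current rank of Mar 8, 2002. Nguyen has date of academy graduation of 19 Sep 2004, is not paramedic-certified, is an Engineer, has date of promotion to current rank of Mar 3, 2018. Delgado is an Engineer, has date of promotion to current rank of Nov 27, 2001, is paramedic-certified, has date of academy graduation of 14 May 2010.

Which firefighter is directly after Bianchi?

Delgado

By rank: Bianchi, Delgado, Marino, Pereira and Nguyen (Engineer); then Johansson, Novak, Salazar and Yilmaz (Firefighter).
Among Bianchi, Delgado, Marino, Pereira and Nguyen, paramedic-certified before not paramedic-certified: Bianchi, Delgado, Marino and Pereira (paramedic-certified) before Nguyen (not paramedic-certified).
Among Bianchi, Delgado, Marino and Pereira, alphabetically by surname: Bianchi before Delgado before Marino before Pereira.
Johansson, Novak, Salazar and Yilmaz are each not paramedic-certified, so the next rule applies.
Among Johansson, Novak, Salazar and Yilmaz, alphabetically by surname: Johansson before Novak before Salazar before Yilmaz.
Order: Bianchi, Delgado, Marino, Pereira, Nguyen, Johansson, Novak, Salazar, Yilmaz.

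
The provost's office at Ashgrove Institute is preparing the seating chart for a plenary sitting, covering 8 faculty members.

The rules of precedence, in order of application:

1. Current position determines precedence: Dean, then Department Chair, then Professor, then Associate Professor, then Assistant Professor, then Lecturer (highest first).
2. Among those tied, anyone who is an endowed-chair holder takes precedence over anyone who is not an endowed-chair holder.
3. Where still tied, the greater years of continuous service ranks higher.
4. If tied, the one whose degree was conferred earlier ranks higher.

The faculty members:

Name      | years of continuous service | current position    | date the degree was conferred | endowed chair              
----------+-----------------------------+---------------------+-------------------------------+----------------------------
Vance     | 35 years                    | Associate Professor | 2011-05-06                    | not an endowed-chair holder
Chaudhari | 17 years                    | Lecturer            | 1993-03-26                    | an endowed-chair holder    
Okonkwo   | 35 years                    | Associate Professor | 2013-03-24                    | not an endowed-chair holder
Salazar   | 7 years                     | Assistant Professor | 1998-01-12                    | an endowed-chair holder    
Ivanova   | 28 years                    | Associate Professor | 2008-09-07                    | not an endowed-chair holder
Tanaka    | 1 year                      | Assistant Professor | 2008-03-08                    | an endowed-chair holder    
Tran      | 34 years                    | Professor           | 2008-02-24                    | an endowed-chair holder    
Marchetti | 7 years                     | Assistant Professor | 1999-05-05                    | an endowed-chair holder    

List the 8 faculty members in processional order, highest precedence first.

Tran, Vance, Okonkwo, Ivanova, Salazar, Marchetti, Tanaka, Chaudhari

By current position: Tran (Professor); then Vance, Okonkwo and Ivanova (Associate Professor); then Salazar, Marchetti and Tanaka (Assistant Professor); then Chaudhari (Lecturer).
Vance, Okonkwo and Ivanova are each not an endowed-chair holder, so the next rule applies.
Among Vance, Okonkwo and Ivanova, by years of continuous service (higher first): Vance and Okonkwo (35 years) before Ivanova (28 years).
Among Vance and Okonkwo, by date the degree was conferred (earlier first): Vance (2011-05-06) before Okonkwo (2013-03-24).
Salazar, Marchetti and Tanaka are each an endowed-chair holder, so the next rule applies.
Among Salazar, Marchetti and Tanaka, by years of continuous service (higher first): Salazar and Marchetti (7 years) before Tanaka (1 year).
Among Salazar and Marchetti, by date the degree was conferred (earlier first): Salazar (1998-01-12) before Marchetti (1999-05-05).
Full order: Tran, Vance, Okonkwo, Ivanova, Salazar, Marchetti, Tanaka, Chaudhari.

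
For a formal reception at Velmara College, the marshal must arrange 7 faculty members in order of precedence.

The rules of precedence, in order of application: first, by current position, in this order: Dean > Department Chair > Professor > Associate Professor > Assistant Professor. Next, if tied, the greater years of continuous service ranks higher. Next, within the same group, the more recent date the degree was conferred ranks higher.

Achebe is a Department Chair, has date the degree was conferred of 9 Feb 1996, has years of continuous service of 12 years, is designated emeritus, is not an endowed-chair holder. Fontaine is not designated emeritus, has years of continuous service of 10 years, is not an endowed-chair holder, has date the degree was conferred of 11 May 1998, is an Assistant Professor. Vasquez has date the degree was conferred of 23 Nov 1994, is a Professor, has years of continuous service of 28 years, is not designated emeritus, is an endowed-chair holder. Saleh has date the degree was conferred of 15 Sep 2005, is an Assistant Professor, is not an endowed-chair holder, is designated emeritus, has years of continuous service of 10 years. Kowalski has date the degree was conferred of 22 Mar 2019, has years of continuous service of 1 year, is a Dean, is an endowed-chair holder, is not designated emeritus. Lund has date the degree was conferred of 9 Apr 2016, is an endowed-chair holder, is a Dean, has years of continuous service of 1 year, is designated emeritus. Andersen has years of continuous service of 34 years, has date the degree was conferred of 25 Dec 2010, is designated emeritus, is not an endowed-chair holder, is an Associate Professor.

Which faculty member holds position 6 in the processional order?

Saleh

By current position: Kowalski and Lund (Dean); then Achebe (Department Chair); then Vasquez (Professor); then Andersen (Associate Professor); then Saleh and Fontaine (Assistant Professor).
Kowalski and Lund both have years of continuous service 1 year, so the next rule applies.
Among Kowalski and Lund, by date the degree was conferred (later first): Kowalski (22 Mar 2019) before Lund (9 Apr 2016).
Saleh and Fontaine both have years of continuous service 10 years, so the next rule applies.
Among Saleh and Fontaine, by date the degree was conferred (later first): Saleh (15 Sep 2005) before Fontaine (11 May 1998).
Order: Kowalski, Lund, Achebe, Vasquez, Andersen, Saleh, Fontaine.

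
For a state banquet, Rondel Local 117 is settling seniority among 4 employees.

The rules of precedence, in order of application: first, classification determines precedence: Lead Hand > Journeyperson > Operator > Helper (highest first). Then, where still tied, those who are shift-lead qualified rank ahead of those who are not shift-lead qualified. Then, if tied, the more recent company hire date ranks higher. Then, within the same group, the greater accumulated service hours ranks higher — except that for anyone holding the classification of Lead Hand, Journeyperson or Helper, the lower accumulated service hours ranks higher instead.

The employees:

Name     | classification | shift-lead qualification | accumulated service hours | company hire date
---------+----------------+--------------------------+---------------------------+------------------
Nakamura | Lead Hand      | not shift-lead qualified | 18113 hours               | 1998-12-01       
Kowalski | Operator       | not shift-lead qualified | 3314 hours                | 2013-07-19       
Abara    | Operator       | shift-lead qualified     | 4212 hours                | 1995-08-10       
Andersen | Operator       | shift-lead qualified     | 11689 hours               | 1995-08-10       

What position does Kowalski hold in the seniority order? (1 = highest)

By classification: Nakamura (Lead Hand); then Andersen, Abara and Kowalski (Operator).
Among Andersen, Abara and Kowalski, shift-lead qualified before not shift-lead qualified: Andersen and Abara (shift-lead qualified) before Kowalski (not shift-lead qualified).
Andersen and Abara both have company hire date 1995-08-10, so the next rule applies.
Among Andersen and Abara, by accumulated service hours (higher first): Andersen (11689 hours) before Abara (4212 hours).
Order: Nakamura, Andersen, Abara, Kowalski. So position 4.

4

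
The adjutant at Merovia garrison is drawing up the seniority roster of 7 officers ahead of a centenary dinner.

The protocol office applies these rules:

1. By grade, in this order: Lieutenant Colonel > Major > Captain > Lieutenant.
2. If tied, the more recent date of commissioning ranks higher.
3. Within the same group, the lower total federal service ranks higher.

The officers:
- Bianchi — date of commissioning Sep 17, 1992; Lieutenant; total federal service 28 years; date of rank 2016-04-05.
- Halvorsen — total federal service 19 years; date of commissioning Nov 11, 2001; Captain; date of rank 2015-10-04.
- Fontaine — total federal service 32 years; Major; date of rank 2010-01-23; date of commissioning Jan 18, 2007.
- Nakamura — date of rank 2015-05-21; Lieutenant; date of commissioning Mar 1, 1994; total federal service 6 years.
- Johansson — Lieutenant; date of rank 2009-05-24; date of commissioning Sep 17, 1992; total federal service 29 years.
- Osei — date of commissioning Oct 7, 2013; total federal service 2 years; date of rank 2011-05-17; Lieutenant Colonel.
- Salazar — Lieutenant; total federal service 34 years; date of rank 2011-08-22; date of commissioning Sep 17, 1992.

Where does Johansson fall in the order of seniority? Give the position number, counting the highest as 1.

By grade: Osei (Lieutenant Colonel); then Fontaine (Major); then Halvorsen (Captain); then Nakamura, Bianchi, Johansson and Salazar (Lieutenant).
Among Nakamura, Bianchi, Johansson and Salazar, by date of commissioning (later first): Nakamura (Mar 1, 1994) before Bianchi, Johansson and Salazar (Sep 17, 1992).
Among Bianchi, Johansson and Salazar, by total federal service (lower first): Bianchi (28 years) before Johansson (29 years) before Salazar (34 years).
Order: Osei, Fontaine, Halvorsen, Nakamura, Bianchi, Johansson, Salazar. So position 6.

6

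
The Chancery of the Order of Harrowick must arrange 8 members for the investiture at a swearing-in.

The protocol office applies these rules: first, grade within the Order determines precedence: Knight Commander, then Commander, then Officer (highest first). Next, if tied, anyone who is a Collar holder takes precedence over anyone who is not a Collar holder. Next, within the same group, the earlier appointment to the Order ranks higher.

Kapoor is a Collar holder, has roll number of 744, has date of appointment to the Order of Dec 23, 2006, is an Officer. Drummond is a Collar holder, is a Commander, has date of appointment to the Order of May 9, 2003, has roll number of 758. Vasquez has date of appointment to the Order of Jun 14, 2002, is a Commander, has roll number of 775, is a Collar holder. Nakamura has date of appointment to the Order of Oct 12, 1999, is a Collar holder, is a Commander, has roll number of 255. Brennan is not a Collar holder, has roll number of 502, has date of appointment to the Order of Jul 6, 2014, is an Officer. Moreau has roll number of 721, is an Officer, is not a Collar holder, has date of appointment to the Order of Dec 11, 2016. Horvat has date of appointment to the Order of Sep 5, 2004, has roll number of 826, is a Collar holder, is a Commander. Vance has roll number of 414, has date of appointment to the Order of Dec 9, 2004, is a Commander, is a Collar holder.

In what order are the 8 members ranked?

Nakamura, Vasquez, Drummond, Horvat, Vance, Kapoor, Brennan, Moreau

By grade within the Order: Nakamura, Vasquez, Drummond, Horvat and Vance (Commander); then Kapoor, Brennan and Moreau (Officer).
Nakamura, Vasquez, Drummond, Horvat and Vance are each a Collar holder, so the next rule applies.
Among Nakamura, Vasquez, Drummond, Horvat and Vance, by date of appointment to the Order (earlier first): Nakamura (Oct 12, 1999) before Vasquez (Jun 14, 2002) before Drummond (May 9, 2003) before Horvat (Sep 5, 2004) before Vance (Dec 9, 2004).
Among Kapoor, Brennan and Moreau, a Collar holder before not a Collar holder: Kapoor (a Collar holder) before Brennan and Moreau (not a Collar holder).
Among Brennan and Moreau, by date of appointment to the Order (earlier first): Brennan (Jul 6, 2014) before Moreau (Dec 11, 2016).
Full order: Nakamura, Vasquez, Drummond, Horvat, Vance, Kapoor, Brennan, Moreau.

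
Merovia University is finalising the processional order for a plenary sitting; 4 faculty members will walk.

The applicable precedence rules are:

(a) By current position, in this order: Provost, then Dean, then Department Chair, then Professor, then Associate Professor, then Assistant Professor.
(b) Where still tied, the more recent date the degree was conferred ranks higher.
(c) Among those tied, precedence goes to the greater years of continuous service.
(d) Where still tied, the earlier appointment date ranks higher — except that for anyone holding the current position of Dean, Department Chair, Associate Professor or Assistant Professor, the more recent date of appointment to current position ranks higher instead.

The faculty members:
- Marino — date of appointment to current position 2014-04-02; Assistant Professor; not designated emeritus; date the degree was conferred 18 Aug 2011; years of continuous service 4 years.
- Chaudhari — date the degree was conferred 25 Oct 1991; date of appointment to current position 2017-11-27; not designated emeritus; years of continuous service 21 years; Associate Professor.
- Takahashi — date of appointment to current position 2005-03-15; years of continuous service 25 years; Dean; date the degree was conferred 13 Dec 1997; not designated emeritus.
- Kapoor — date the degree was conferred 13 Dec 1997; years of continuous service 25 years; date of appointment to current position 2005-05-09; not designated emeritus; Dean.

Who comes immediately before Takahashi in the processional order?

By current position: Kapoor and Takahashi (Dean); then Chaudhari (Associate Professor); then Marino (Assistant Professor).
Kapoor and Takahashi both have date the degree was conferred 13 Dec 1997, so the next rule applies.
Kapoor and Takahashi both have years of continuous service 25 years, so the next rule applies.
Among Kapoor and Takahashi, by date of appointment to current position (later first) (reversed rule for this group): Kapoor (2005-05-09) before Takahashi (2005-03-15).
Order: Kapoor, Takahashi, Chaudhari, Marino.

Kapoor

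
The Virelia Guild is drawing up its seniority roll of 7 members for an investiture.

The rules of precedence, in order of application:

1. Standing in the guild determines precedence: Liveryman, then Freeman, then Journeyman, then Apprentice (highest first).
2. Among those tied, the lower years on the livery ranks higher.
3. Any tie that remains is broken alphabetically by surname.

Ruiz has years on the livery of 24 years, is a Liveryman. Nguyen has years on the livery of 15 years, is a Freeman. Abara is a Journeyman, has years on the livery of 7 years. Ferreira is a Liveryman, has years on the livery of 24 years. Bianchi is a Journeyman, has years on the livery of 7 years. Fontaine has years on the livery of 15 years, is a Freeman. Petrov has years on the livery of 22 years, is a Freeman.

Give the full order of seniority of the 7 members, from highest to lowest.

Ferreira, Ruiz, Fontaine, Nguyen, Petrov, Abara, Bianchi

By standing in the guild: Ferreira and Ruiz (Liveryman); then Fontaine, Nguyen and Petrov (Freeman); then Abara and Bianchi (Journeyman).
Ferreira and Ruiz both have years on the livery 24 years, so the next rule applies.
Among Ferreira and Ruiz, alphabetically by surname: Ferreira before Ruiz.
Among Fontaine, Nguyen and Petrov, by years on the livery (lower first): Fontaine and Nguyen (15 years) before Petrov (22 years).
Among Fontaine and Nguyen, alphabetically by surname: Fontaine before Nguyen.
Abara and Bianchi both have years on the livery 7 years, so the next rule applies.
Among Abara and Bianchi, alphabetically by surname: Abara before Bianchi.
Full order: Ferreira, Ruiz, Fontaine, Nguyen, Petrov, Abara, Bianchi.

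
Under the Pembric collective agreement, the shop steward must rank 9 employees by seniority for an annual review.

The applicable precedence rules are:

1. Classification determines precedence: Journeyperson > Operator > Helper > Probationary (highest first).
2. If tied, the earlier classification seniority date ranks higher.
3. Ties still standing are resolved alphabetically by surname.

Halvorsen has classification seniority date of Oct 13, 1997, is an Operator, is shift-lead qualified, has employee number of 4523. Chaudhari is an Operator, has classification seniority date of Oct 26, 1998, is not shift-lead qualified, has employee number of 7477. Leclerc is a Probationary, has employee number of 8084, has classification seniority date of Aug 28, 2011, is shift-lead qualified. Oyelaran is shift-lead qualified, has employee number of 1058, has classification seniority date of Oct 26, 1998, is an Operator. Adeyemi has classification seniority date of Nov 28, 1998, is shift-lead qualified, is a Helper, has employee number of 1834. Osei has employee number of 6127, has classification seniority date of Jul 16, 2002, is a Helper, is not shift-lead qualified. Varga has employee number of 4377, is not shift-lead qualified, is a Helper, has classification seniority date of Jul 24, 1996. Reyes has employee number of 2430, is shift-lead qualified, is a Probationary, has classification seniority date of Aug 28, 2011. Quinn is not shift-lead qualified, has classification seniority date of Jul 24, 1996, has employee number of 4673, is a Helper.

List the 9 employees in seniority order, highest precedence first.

By classification: Halvorsen, Chaudhari and Oyelaran (Operator); then Quinn, Varga, Adeyemi and Osei (Helper); then Leclerc and Reyes (Probationary).
Among Halvorsen, Chaudhari and Oyelaran, by classification seniority date (earlier first): Halvorsen (Oct 13, 1997) before Chaudhari and Oyelaran (Oct 26, 1998).
Among Chaudhari and Oyelaran, alphabetically by surname: Chaudhari before Oyelaran.
Among Quinn, Varga, Adeyemi and Osei, by classification seniority date (earlier first): Quinn and Varga (Jul 24, 1996) before Adeyemi (Nov 28, 1998) before Osei (Jul 16, 2002).
Among Quinn and Varga, alphabetically by surname: Quinn before Varga.
Leclerc and Reyes both have classification seniority date Aug 28, 2011, so the next rule applies.
Among Leclerc and Reyes, alphabetically by surname: Leclerc before Reyes.
Full order: Halvorsen, Chaudhari, Oyelaran, Quinn, Varga, Adeyemi, Osei, Leclerc, Reyes.

Halvorsen, Chaudhari, Oyelaran, Quinn, Varga, Adeyemi, Osei, Leclerc, Reyes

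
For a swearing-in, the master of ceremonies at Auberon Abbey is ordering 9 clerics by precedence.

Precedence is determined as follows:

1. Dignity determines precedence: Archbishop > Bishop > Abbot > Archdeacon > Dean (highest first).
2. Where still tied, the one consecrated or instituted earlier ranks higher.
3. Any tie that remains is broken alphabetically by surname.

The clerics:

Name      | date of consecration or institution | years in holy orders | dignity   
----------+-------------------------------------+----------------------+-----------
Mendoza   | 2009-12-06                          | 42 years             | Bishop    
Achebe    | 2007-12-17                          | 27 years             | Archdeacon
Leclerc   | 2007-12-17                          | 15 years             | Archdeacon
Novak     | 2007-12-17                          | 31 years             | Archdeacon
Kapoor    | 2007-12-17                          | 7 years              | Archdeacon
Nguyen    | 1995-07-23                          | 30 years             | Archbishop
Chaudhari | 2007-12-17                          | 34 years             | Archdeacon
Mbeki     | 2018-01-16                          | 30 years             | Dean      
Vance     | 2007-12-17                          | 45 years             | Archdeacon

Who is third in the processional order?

By dignity: Nguyen (Archbishop); then Mendoza (Bishop); then Achebe, Chaudhari, Kapoor, Leclerc, Novak and Vance (Archdeacon); then Mbeki (Dean).
Achebe, Chaudhari, Kapoor, Leclerc, Novak and Vance all have date of consecration or institution 2007-12-17, so the next rule applies.
Among Achebe, Chaudhari, Kapoor, Leclerc, Novak and Vance, alphabetically by surname: Achebe before Chaudhari before Kapoor before Leclerc before Novak before Vance.
Order: Nguyen, Mendoza, Achebe, Chaudhari, Kapoor, Leclerc, Novak, Vance, Mbeki.

Achebe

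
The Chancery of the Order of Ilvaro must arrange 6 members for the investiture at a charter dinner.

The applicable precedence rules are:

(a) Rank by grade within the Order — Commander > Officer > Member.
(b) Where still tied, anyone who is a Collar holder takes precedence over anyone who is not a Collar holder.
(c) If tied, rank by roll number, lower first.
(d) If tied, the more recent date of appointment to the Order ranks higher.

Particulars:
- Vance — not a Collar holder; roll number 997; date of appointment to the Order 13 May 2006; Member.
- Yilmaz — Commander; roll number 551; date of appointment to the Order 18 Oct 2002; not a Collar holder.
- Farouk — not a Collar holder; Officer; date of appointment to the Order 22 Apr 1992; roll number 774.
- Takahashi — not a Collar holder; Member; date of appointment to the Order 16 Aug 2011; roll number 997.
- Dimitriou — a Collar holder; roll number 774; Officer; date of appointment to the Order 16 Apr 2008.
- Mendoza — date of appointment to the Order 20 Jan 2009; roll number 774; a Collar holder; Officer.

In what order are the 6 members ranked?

Yilmaz, Mendoza, Dimitriou, Farouk, Takahashi, Vance

By grade within the Order: Yilmaz (Commander); then Mendoza, Dimitriou and Farouk (Officer); then Takahashi and Vance (Member).
Among Mendoza, Dimitriou and Farouk, a Collar holder before not a Collar holder: Mendoza and Dimitriou (a Collar holder) before Farouk (not a Collar holder).
Mendoza and Dimitriou both have roll number 774, so the next rule applies.
Among Mendoza and Dimitriou, by date of appointment to the Order (later first): Mendoza (20 Jan 2009) before Dimitriou (16 Apr 2008).
Takahashi and Vance are each not a Collar holder, so the next rule applies.
Takahashi and Vance both have roll number 997, so the next rule applies.
Among Takahashi and Vance, by date of appointment to the Order (later first): Takahashi (16 Aug 2011) before Vance (13 May 2006).
Full order: Yilmaz, Mendoza, Dimitriou, Farouk, Takahashi, Vance.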